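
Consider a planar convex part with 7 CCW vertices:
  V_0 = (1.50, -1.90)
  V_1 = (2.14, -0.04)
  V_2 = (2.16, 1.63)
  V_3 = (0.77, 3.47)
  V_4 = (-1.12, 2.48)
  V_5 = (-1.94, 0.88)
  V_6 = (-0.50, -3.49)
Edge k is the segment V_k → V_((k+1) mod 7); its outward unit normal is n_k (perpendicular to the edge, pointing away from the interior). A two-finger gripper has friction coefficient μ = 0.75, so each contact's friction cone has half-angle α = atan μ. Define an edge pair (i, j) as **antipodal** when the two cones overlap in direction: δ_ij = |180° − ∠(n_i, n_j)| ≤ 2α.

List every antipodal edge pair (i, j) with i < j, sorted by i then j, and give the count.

count = 11; pairs: (0,3), (0,4), (0,5), (1,3), (1,4), (1,5), (2,4), (2,5), (3,6), (4,6), (5,6)

α = atan 0.75 = 36.87°;  2α = 73.74°
n_0 = (+0.9456, -0.3254)
n_1 = (+0.9999, -0.0120)
n_2 = (+0.7979, +0.6028)
n_3 = (-0.4640, +0.8858)
n_4 = (-0.8899, +0.4561)
n_5 = (-0.9498, -0.3130)
n_6 = (+0.6223, -0.7828)
  (0,1): δ = 161.70°  ·
  (0,2): δ = 123.94°  ·
  (0,3): δ = 43.37°  ✓
  (0,4): δ = 8.15°  ✓
  (0,5): δ = 37.23°  ✓
  (0,6): δ = 147.47°  ·
  (1,2): δ = 142.25°  ·
  (1,3): δ = 61.67°  ✓
  (1,4): δ = 26.45°  ✓
  (1,5): δ = 18.92°  ✓
  (1,6): δ = 129.17°  ·
  (2,3): δ = 99.42°  ·
  (2,4): δ = 64.20°  ✓
  (2,5): δ = 18.83°  ✓
  (2,6): δ = 91.42°  ·
  (3,4): δ = 144.78°  ·
  (3,5): δ = 99.41°  ·
  (3,6): δ = 10.84°  ✓
  (4,5): δ = 134.63°  ·
  (4,6): δ = 24.38°  ✓
  (5,6): δ = 69.75°  ✓
antipodal pairs: 11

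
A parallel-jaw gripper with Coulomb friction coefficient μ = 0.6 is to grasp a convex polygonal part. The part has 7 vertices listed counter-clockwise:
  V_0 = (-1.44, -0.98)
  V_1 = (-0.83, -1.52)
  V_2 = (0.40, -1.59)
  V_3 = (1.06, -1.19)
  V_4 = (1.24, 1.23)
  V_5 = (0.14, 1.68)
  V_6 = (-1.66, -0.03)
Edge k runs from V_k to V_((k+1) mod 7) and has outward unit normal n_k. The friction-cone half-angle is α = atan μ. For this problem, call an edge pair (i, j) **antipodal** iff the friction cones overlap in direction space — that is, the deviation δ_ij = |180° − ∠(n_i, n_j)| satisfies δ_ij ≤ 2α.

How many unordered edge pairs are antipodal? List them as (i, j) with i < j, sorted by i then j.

count = 9; pairs: (0,3), (0,4), (1,4), (1,5), (2,4), (2,5), (3,5), (3,6), (4,6)

α = atan 0.6 = 30.96°;  2α = 61.93°
n_0 = (-0.6628, -0.7488)
n_1 = (-0.0568, -0.9984)
n_2 = (+0.5183, -0.8552)
n_3 = (+0.9972, -0.0742)
n_4 = (+0.3786, +0.9255)
n_5 = (-0.6887, +0.7250)
n_6 = (-0.9742, -0.2256)
  (0,1): δ = 141.74°  ·
  (0,2): δ = 107.26°  ·
  (0,3): δ = 52.74°  ✓
  (0,4): δ = 19.27°  ✓
  (0,5): δ = 85.05°  ·
  (0,6): δ = 144.56°  ·
  (1,2): δ = 145.52°  ·
  (1,3): δ = 91.00°  ·
  (1,4): δ = 18.99°  ✓
  (1,5): δ = 46.79°  ✓
  (1,6): δ = 106.30°  ·
  (2,3): δ = 125.47°  ·
  (2,4): δ = 53.47°  ✓
  (2,5): δ = 12.31°  ✓
  (2,6): δ = 71.82°  ·
  (3,4): δ = 108.00°  ·
  (3,5): δ = 42.21°  ✓
  (3,6): δ = 17.29°  ✓
  (4,5): δ = 114.22°  ·
  (4,6): δ = 54.71°  ✓
  (5,6): δ = 120.49°  ·
antipodal pairs: 9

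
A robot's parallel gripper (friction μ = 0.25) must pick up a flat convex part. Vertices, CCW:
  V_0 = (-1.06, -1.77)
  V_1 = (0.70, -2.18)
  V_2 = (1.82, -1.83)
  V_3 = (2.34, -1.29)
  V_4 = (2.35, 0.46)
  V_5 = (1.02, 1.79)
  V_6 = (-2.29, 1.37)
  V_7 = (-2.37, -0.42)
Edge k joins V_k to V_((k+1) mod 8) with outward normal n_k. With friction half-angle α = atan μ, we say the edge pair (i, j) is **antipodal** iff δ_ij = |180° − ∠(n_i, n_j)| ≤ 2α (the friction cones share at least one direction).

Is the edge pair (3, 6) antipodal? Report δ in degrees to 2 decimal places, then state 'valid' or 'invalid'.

δ = 2.23°, valid

α = atan 0.25 = 14.04°;  2α = 28.07°
edge 3: e_3 = (+0.01, +1.75);  n_3 = (+1.0000, -0.0057)
edge 6: e_6 = (-0.08, -1.79);  n_6 = (-0.9990, +0.0446)
∠(n_3, n_6) = 177.77°
δ = |180° − 177.77°| = 2.23°
2.23° ≤ 2α = 28.07°  →  valid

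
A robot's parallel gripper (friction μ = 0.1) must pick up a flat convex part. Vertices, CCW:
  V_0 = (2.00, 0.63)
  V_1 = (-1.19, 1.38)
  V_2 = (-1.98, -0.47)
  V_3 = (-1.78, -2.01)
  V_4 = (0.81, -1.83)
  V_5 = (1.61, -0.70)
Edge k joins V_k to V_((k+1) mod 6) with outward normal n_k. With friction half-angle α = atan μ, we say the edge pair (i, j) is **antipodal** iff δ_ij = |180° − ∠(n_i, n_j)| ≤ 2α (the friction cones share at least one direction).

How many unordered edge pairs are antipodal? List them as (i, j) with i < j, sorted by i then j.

α = atan 0.1 = 5.71°;  2α = 11.42°
n_0 = (+0.2289, +0.9735)
n_1 = (-0.9197, +0.3927)
n_2 = (-0.9917, -0.1288)
n_3 = (+0.0693, -0.9976)
n_4 = (+0.8162, -0.5778)
n_5 = (+0.9596, -0.2814)
  (0,1): δ = 99.89°  ·
  (0,2): δ = 69.37°  ·
  (0,3): δ = 17.21°  ·
  (0,4): δ = 67.93°  ·
  (0,5): δ = 86.89°  ·
  (1,2): δ = 149.48°  ·
  (1,3): δ = 62.90°  ·
  (1,4): δ = 12.17°  ·
  (1,5): δ = 6.78°  ✓
  (2,3): δ = 93.42°  ·
  (2,4): δ = 42.70°  ·
  (2,5): δ = 23.74°  ·
  (3,4): δ = 129.27°  ·
  (3,5): δ = 110.32°  ·
  (4,5): δ = 161.05°  ·
antipodal pairs: 1

count = 1; pairs: (1,5)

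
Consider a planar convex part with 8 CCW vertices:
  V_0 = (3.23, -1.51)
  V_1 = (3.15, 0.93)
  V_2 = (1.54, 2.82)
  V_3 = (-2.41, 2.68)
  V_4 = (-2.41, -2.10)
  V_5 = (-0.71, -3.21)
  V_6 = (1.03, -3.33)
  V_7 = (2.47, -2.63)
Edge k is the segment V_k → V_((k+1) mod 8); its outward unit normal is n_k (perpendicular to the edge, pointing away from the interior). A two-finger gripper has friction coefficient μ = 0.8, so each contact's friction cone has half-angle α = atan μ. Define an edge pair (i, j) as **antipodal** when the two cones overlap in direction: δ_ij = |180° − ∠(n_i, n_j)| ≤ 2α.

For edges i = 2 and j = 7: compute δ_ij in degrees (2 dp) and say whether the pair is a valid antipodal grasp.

α = atan 0.8 = 38.66°;  2α = 77.32°
edge 2: e_2 = (-3.95, -0.14);  n_2 = (-0.0354, +0.9994)
edge 7: e_7 = (+0.76, +1.12);  n_7 = (+0.8275, -0.5615)
∠(n_2, n_7) = 126.19°
δ = |180° − 126.19°| = 53.81°
53.81° ≤ 2α = 77.32°  →  valid

δ = 53.81°, valid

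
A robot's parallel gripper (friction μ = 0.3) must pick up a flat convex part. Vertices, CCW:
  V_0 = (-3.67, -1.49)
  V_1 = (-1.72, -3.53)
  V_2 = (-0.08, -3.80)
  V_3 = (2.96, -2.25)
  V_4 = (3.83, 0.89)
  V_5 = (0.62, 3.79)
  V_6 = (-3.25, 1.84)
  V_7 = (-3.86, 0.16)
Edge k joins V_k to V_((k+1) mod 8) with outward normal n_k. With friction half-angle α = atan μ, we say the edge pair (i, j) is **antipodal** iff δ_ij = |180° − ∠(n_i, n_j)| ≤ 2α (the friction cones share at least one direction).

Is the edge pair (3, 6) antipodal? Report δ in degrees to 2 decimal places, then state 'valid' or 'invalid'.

δ = 4.47°, valid

α = atan 0.3 = 16.70°;  2α = 33.40°
edge 3: e_3 = (+0.87, +3.14);  n_3 = (+0.9637, -0.2670)
edge 6: e_6 = (-0.61, -1.68);  n_6 = (-0.9400, +0.3413)
∠(n_3, n_6) = 175.53°
δ = |180° − 175.53°| = 4.47°
4.47° ≤ 2α = 33.40°  →  valid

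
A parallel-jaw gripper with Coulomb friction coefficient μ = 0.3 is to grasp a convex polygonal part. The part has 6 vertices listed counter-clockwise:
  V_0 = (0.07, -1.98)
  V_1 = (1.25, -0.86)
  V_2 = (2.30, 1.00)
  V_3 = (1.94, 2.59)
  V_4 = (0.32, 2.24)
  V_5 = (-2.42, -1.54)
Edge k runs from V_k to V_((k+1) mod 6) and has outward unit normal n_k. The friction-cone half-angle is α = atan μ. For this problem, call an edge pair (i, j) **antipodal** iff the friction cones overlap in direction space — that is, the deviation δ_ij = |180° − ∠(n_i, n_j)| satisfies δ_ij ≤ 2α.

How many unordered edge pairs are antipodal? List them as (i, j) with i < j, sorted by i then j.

α = atan 0.3 = 16.70°;  2α = 33.40°
n_0 = (+0.6884, -0.7253)
n_1 = (+0.8708, -0.4916)
n_2 = (+0.9753, +0.2208)
n_3 = (-0.2112, +0.9774)
n_4 = (-0.8097, +0.5869)
n_5 = (-0.1740, -0.9847)
  (0,1): δ = 162.95°  ·
  (0,2): δ = 120.75°  ·
  (0,3): δ = 31.31°  ✓
  (0,4): δ = 10.56°  ✓
  (0,5): δ = 126.47°  ·
  (1,2): δ = 137.80°  ·
  (1,3): δ = 48.36°  ·
  (1,4): δ = 6.49°  ✓
  (1,5): δ = 109.42°  ·
  (2,3): δ = 90.57°  ·
  (2,4): δ = 48.69°  ·
  (2,5): δ = 67.22°  ·
  (3,4): δ = 138.13°  ·
  (3,5): δ = 22.21°  ✓
  (4,5): δ = 64.08°  ·
antipodal pairs: 4

count = 4; pairs: (0,3), (0,4), (1,4), (3,5)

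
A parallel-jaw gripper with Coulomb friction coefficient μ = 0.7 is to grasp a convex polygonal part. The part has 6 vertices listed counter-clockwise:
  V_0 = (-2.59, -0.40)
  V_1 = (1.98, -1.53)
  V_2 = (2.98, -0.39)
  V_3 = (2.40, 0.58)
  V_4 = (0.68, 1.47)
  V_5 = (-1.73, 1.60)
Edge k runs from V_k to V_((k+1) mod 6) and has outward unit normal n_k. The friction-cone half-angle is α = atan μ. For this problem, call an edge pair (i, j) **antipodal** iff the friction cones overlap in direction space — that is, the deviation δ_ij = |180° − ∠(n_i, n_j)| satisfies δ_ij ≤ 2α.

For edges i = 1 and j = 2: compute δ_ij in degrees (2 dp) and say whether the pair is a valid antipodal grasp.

δ = 107.87°, invalid

α = atan 0.7 = 34.99°;  2α = 69.98°
edge 1: e_1 = (+1.00, +1.14);  n_1 = (+0.7518, -0.6594)
edge 2: e_2 = (-0.58, +0.97);  n_2 = (+0.8583, +0.5132)
∠(n_1, n_2) = 72.13°
δ = |180° − 72.13°| = 107.87°
107.87° > 2α = 69.98°  →  invalid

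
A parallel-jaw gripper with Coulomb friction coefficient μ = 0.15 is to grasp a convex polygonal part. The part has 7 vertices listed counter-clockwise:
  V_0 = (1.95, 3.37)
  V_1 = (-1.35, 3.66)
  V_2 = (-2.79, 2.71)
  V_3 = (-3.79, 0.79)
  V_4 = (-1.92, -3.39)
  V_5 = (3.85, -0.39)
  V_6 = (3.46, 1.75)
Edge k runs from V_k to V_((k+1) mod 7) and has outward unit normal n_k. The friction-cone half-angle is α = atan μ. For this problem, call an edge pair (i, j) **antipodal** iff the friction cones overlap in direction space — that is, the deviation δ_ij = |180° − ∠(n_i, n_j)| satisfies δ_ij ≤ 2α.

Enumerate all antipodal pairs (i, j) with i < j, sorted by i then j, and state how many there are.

count = 2; pairs: (1,4), (3,5)

α = atan 0.15 = 8.53°;  2α = 17.06°
n_0 = (+0.0875, +0.9962)
n_1 = (-0.5507, +0.8347)
n_2 = (-0.8869, +0.4619)
n_3 = (-0.9128, -0.4084)
n_4 = (+0.4613, -0.8872)
n_5 = (+0.9838, +0.1793)
n_6 = (+0.7315, +0.6818)
  (0,1): δ = 141.56°  ·
  (0,2): δ = 112.49°  ·
  (0,3): δ = 60.88°  ·
  (0,4): δ = 32.49°  ·
  (0,5): δ = 105.35°  ·
  (0,6): δ = 138.01°  ·
  (1,2): δ = 150.93°  ·
  (1,3): δ = 99.31°  ·
  (1,4): δ = 5.94°  ✓
  (1,5): δ = 66.91°  ·
  (1,6): δ = 99.57°  ·
  (2,3): δ = 128.39°  ·
  (2,4): δ = 35.02°  ·
  (2,5): δ = 37.84°  ·
  (2,6): δ = 70.50°  ·
  (3,4): δ = 86.63°  ·
  (3,5): δ = 13.77°  ✓
  (3,6): δ = 18.89°  ·
  (4,5): δ = 107.14°  ·
  (4,6): δ = 74.48°  ·
  (5,6): δ = 147.34°  ·
antipodal pairs: 2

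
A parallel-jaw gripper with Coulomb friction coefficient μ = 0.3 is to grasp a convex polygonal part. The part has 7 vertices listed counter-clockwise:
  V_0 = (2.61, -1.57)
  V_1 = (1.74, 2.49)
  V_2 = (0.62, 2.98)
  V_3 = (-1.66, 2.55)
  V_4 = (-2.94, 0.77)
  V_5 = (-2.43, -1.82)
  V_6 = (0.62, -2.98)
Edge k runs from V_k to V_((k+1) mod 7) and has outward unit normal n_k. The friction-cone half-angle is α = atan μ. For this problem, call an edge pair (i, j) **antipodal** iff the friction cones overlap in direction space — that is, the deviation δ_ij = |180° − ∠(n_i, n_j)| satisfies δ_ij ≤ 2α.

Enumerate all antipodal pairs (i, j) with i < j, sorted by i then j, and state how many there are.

α = atan 0.3 = 16.70°;  2α = 33.40°
n_0 = (+0.9778, +0.2095)
n_1 = (+0.4008, +0.9162)
n_2 = (-0.1853, +0.9827)
n_3 = (-0.8119, +0.5838)
n_4 = (-0.9812, -0.1932)
n_5 = (-0.3555, -0.9347)
n_6 = (+0.5781, -0.8159)
  (0,1): δ = 125.72°  ·
  (0,2): δ = 91.41°  ·
  (0,3): δ = 47.81°  ·
  (0,4): δ = 0.96°  ✓
  (0,5): δ = 57.08°  ·
  (0,6): δ = 113.22°  ·
  (1,2): δ = 145.69°  ·
  (1,3): δ = 102.09°  ·
  (1,4): δ = 55.23°  ·
  (1,5): δ = 2.81°  ✓
  (1,6): δ = 58.95°  ·
  (2,3): δ = 136.40°  ·
  (2,4): δ = 89.54°  ·
  (2,5): δ = 31.50°  ✓
  (2,6): δ = 24.64°  ✓
  (3,4): δ = 133.14°  ·
  (3,5): δ = 75.10°  ·
  (3,6): δ = 18.96°  ✓
  (4,5): δ = 121.96°  ·
  (4,6): δ = 65.82°  ·
  (5,6): δ = 123.86°  ·
antipodal pairs: 5

count = 5; pairs: (0,4), (1,5), (2,5), (2,6), (3,6)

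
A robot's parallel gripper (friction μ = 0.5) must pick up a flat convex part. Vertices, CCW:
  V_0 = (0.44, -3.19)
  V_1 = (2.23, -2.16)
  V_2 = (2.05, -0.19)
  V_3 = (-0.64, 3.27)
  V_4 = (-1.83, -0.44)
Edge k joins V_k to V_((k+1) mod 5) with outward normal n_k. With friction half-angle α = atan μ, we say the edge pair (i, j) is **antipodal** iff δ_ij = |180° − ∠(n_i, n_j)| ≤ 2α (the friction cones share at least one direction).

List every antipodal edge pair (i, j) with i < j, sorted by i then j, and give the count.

count = 4; pairs: (0,3), (1,3), (1,4), (2,4)

α = atan 0.5 = 26.57°;  2α = 53.13°
n_0 = (+0.4987, -0.8667)
n_1 = (+0.9959, +0.0910)
n_2 = (+0.7895, +0.6138)
n_3 = (-0.9522, +0.3054)
n_4 = (-0.7712, -0.6366)
  (0,1): δ = 114.70°  ·
  (0,2): δ = 82.05°  ·
  (0,3): δ = 42.30°  ✓
  (0,4): δ = 99.62°  ·
  (1,2): δ = 147.36°  ·
  (1,3): δ = 23.00°  ✓
  (1,4): δ = 34.32°  ✓
  (2,3): δ = 55.65°  ·
  (2,4): δ = 1.67°  ✓
  (3,4): δ = 122.68°  ·
antipodal pairs: 4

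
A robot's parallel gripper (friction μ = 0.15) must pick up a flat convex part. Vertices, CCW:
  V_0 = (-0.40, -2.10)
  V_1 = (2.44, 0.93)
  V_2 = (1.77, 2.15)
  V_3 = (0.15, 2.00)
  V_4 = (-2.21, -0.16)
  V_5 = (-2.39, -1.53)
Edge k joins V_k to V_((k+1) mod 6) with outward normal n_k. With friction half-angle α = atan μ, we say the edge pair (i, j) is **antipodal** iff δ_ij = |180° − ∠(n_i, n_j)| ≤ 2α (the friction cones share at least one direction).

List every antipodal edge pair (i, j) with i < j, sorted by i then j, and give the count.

count = 1; pairs: (0,3)

α = atan 0.15 = 8.53°;  2α = 17.06°
n_0 = (+0.7296, -0.6839)
n_1 = (+0.8765, +0.4814)
n_2 = (-0.0922, +0.9957)
n_3 = (-0.6752, +0.7377)
n_4 = (-0.9915, +0.1303)
n_5 = (-0.2754, -0.9613)
  (0,1): δ = 108.08°  ·
  (0,2): δ = 41.56°  ·
  (0,3): δ = 4.39°  ✓
  (0,4): δ = 35.66°  ·
  (0,5): δ = 117.16°  ·
  (1,2): δ = 113.48°  ·
  (1,3): δ = 76.31°  ·
  (1,4): δ = 36.26°  ·
  (1,5): δ = 45.24°  ·
  (2,3): δ = 142.82°  ·
  (2,4): δ = 102.78°  ·
  (2,5): δ = 21.27°  ·
  (3,4): δ = 139.95°  ·
  (3,5): δ = 58.45°  ·
  (4,5): δ = 98.50°  ·
antipodal pairs: 1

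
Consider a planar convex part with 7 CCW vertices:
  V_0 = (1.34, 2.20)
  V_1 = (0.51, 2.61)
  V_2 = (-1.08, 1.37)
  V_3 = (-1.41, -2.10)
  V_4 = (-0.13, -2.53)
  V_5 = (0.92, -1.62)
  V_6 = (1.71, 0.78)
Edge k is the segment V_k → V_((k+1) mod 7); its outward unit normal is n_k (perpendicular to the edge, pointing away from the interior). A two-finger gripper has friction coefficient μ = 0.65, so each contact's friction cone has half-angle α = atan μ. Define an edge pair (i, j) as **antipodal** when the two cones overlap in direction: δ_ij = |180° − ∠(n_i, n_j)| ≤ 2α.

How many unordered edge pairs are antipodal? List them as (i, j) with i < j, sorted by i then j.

α = atan 0.65 = 33.02°;  2α = 66.05°
n_0 = (+0.4429, +0.8966)
n_1 = (-0.6150, +0.7886)
n_2 = (-0.9955, +0.0947)
n_3 = (-0.3184, -0.9479)
n_4 = (+0.6549, -0.7557)
n_5 = (+0.9499, -0.3127)
n_6 = (+0.9677, +0.2521)
  (0,1): δ = 115.76°  ·
  (0,2): δ = 69.14°  ·
  (0,3): δ = 7.72°  ✓
  (0,4): δ = 67.20°  ·
  (0,5): δ = 98.07°  ·
  (0,6): δ = 130.89°  ·
  (1,2): δ = 133.38°  ·
  (1,3): δ = 56.52°  ✓
  (1,4): δ = 2.96°  ✓
  (1,5): δ = 33.83°  ✓
  (1,6): δ = 66.65°  ·
  (2,3): δ = 103.14°  ·
  (2,4): δ = 43.65°  ✓
  (2,5): δ = 12.79°  ✓
  (2,6): δ = 20.04°  ✓
  (3,4): δ = 120.52°  ·
  (3,5): δ = 89.65°  ·
  (3,6): δ = 56.83°  ✓
  (4,5): δ = 149.13°  ·
  (4,6): δ = 116.31°  ·
  (5,6): δ = 147.18°  ·
antipodal pairs: 8

count = 8; pairs: (0,3), (1,3), (1,4), (1,5), (2,4), (2,5), (2,6), (3,6)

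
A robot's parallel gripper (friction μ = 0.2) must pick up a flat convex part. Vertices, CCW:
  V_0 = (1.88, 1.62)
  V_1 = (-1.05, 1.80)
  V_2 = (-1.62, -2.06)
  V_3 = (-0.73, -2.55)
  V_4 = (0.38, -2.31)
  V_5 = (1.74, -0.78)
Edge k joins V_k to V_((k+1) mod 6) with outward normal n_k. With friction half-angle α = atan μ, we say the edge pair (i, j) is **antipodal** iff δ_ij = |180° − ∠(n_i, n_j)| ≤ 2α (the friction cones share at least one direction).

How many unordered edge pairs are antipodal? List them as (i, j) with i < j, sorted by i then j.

count = 2; pairs: (0,3), (1,5)

α = atan 0.2 = 11.31°;  2α = 22.62°
n_0 = (+0.0613, +0.9981)
n_1 = (-0.9893, +0.1461)
n_2 = (-0.4823, -0.8760)
n_3 = (+0.2113, -0.9774)
n_4 = (+0.7474, -0.6644)
n_5 = (+0.9983, -0.0582)
  (0,1): δ = 94.88°  ·
  (0,2): δ = 25.32°  ·
  (0,3): δ = 15.72°  ✓
  (0,4): δ = 51.88°  ·
  (0,5): δ = 90.18°  ·
  (1,2): δ = 110.44°  ·
  (1,3): δ = 69.40°  ·
  (1,4): δ = 33.23°  ·
  (1,5): δ = 5.06°  ✓
  (2,3): δ = 138.96°  ·
  (2,4): δ = 102.80°  ·
  (2,5): δ = 64.50°  ·
  (3,4): δ = 143.83°  ·
  (3,5): δ = 105.54°  ·
  (4,5): δ = 141.70°  ·
antipodal pairs: 2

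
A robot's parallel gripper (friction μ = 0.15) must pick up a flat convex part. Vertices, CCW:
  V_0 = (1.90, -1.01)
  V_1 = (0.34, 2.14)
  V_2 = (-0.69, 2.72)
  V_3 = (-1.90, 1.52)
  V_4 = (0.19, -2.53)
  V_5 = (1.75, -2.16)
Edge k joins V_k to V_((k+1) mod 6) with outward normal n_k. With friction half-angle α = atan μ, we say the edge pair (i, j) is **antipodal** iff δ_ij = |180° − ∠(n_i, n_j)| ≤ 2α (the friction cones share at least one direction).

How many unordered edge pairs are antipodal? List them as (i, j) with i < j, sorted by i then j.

α = atan 0.15 = 8.53°;  2α = 17.06°
n_0 = (+0.8961, +0.4438)
n_1 = (+0.4907, +0.8713)
n_2 = (-0.7042, +0.7100)
n_3 = (-0.8886, -0.4586)
n_4 = (+0.2308, -0.9730)
n_5 = (+0.9916, -0.1293)
  (0,1): δ = 145.73°  ·
  (0,2): δ = 71.58°  ·
  (0,3): δ = 0.95°  ✓
  (0,4): δ = 77.00°  ·
  (0,5): δ = 146.22°  ·
  (1,2): δ = 105.85°  ·
  (1,3): δ = 33.32°  ·
  (1,4): δ = 42.73°  ·
  (1,5): δ = 111.95°  ·
  (2,3): δ = 107.47°  ·
  (2,4): δ = 31.42°  ·
  (2,5): δ = 37.81°  ·
  (3,4): δ = 103.95°  ·
  (3,5): δ = 34.73°  ·
  (4,5): δ = 110.77°  ·
antipodal pairs: 1

count = 1; pairs: (0,3)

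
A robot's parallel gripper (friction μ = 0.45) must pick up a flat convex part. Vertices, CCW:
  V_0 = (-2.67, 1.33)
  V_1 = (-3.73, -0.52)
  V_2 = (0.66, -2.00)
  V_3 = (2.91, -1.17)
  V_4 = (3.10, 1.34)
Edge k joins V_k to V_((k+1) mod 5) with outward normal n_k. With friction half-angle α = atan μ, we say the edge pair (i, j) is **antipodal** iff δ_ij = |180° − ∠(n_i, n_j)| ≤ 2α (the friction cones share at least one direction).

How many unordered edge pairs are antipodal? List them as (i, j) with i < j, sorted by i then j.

count = 4; pairs: (0,2), (0,3), (1,4), (2,4)

α = atan 0.45 = 24.23°;  2α = 48.46°
n_0 = (-0.8677, +0.4971)
n_1 = (-0.3195, -0.9476)
n_2 = (+0.3461, -0.9382)
n_3 = (+0.9971, -0.0755)
n_4 = (-0.0017, +1.0000)
  (0,1): δ = 78.82°  ·
  (0,2): δ = 39.94°  ✓
  (0,3): δ = 25.48°  ✓
  (0,4): δ = 119.91°  ·
  (1,2): δ = 141.12°  ·
  (1,3): δ = 75.70°  ·
  (1,4): δ = 18.73°  ✓
  (2,3): δ = 114.58°  ·
  (2,4): δ = 20.15°  ✓
  (3,4): δ = 85.57°  ·
antipodal pairs: 4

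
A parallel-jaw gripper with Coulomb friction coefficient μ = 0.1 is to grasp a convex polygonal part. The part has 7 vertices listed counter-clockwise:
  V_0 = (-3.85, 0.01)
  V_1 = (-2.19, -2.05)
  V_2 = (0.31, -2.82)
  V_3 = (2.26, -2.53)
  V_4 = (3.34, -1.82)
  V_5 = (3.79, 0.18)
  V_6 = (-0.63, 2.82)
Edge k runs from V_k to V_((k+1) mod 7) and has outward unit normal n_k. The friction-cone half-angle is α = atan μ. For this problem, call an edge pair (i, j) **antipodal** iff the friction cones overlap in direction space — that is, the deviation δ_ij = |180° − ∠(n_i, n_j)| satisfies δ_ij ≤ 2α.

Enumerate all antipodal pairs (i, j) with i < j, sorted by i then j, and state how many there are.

count = 1; pairs: (3,6)

α = atan 0.1 = 5.71°;  2α = 11.42°
n_0 = (-0.7787, -0.6275)
n_1 = (-0.2944, -0.9557)
n_2 = (+0.1471, -0.9891)
n_3 = (+0.5493, -0.8356)
n_4 = (+0.9756, -0.2195)
n_5 = (+0.5128, +0.8585)
n_6 = (-0.6575, +0.7534)
  (0,1): δ = 145.98°  ·
  (0,2): δ = 120.40°  ·
  (0,3): δ = 95.54°  ·
  (0,4): δ = 51.54°  ·
  (0,5): δ = 20.29°  ·
  (0,6): δ = 92.25°  ·
  (1,2): δ = 154.42°  ·
  (1,3): δ = 129.56°  ·
  (1,4): δ = 85.56°  ·
  (1,5): δ = 13.73°  ·
  (1,6): δ = 58.23°  ·
  (2,3): δ = 155.14°  ·
  (2,4): δ = 111.14°  ·
  (2,5): δ = 39.31°  ·
  (2,6): δ = 32.65°  ·
  (3,4): δ = 136.00°  ·
  (3,5): δ = 64.17°  ·
  (3,6): δ = 7.79°  ✓
  (4,5): δ = 108.17°  ·
  (4,6): δ = 36.21°  ·
  (5,6): δ = 108.04°  ·
antipodal pairs: 1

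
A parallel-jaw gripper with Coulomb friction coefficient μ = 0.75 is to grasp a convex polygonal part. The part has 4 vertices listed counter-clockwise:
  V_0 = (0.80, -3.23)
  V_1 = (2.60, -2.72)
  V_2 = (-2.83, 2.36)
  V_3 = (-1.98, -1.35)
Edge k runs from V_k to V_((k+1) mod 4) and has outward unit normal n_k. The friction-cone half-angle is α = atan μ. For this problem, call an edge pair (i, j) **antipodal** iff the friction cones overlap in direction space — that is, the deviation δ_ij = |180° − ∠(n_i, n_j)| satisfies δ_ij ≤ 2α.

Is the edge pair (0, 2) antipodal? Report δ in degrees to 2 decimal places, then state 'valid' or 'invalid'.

δ = 87.09°, invalid

α = atan 0.75 = 36.87°;  2α = 73.74°
edge 0: e_0 = (+1.80, +0.51);  n_0 = (+0.2726, -0.9621)
edge 2: e_2 = (+0.85, -3.71);  n_2 = (-0.9747, -0.2233)
∠(n_0, n_2) = 92.91°
δ = |180° − 92.91°| = 87.09°
87.09° > 2α = 73.74°  →  invalid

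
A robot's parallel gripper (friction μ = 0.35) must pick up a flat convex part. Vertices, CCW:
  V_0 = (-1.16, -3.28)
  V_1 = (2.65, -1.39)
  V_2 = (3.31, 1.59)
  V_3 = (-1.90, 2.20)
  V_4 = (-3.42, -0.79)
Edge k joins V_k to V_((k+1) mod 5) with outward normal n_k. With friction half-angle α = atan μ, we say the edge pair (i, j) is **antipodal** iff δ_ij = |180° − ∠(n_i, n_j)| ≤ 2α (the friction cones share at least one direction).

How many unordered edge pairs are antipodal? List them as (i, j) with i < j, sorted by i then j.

α = atan 0.35 = 19.29°;  2α = 38.58°
n_0 = (+0.4444, -0.8958)
n_1 = (+0.9763, -0.2162)
n_2 = (+0.1163, +0.9932)
n_3 = (-0.8914, +0.4532)
n_4 = (-0.7405, -0.6721)
  (0,1): δ = 128.87°  ·
  (0,2): δ = 33.06°  ✓
  (0,3): δ = 36.67°  ✓
  (0,4): δ = 105.84°  ·
  (1,2): δ = 84.19°  ·
  (1,3): δ = 14.46°  ✓
  (1,4): δ = 54.72°  ·
  (2,3): δ = 110.27°  ·
  (2,4): δ = 41.09°  ·
  (3,4): δ = 110.83°  ·
antipodal pairs: 3

count = 3; pairs: (0,2), (0,3), (1,3)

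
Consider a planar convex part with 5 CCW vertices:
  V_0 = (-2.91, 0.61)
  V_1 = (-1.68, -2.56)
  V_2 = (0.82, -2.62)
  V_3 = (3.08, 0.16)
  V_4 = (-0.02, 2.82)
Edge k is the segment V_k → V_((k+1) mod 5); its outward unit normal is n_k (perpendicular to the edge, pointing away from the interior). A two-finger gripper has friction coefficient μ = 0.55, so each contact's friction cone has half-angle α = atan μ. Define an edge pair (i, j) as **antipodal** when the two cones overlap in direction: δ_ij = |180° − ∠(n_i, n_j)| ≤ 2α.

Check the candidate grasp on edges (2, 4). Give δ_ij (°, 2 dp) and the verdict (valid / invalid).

δ = 13.49°, valid

α = atan 0.55 = 28.81°;  2α = 57.62°
edge 2: e_2 = (+2.26, +2.78);  n_2 = (+0.7759, -0.6308)
edge 4: e_4 = (-2.89, -2.21);  n_4 = (-0.6075, +0.7944)
∠(n_2, n_4) = 166.51°
δ = |180° − 166.51°| = 13.49°
13.49° ≤ 2α = 57.62°  →  valid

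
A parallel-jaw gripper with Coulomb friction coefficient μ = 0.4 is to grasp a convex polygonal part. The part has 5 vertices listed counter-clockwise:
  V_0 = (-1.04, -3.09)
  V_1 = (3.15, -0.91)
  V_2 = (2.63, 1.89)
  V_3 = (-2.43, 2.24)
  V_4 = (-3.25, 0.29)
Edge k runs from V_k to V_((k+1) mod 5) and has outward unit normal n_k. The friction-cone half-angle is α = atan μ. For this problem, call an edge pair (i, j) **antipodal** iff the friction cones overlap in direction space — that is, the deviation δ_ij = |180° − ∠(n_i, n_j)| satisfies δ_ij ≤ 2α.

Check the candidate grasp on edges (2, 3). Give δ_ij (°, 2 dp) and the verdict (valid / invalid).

α = atan 0.4 = 21.80°;  2α = 43.60°
edge 2: e_2 = (-5.06, +0.35);  n_2 = (+0.0690, +0.9976)
edge 3: e_3 = (-0.82, -1.95);  n_3 = (-0.9218, +0.3876)
∠(n_2, n_3) = 71.15°
δ = |180° − 71.15°| = 108.85°
108.85° > 2α = 43.60°  →  invalid

δ = 108.85°, invalid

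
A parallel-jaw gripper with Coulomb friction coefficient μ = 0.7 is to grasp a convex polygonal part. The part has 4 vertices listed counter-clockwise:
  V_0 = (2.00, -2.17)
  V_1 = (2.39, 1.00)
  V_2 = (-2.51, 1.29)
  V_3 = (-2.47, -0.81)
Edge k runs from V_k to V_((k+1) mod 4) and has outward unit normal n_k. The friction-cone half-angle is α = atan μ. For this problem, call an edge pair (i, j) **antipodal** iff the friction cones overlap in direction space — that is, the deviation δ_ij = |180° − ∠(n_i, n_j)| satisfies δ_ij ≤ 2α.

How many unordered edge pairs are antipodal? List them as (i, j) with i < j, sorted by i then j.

count = 2; pairs: (0,2), (1,3)

α = atan 0.7 = 34.99°;  2α = 69.98°
n_0 = (+0.9925, -0.1221)
n_1 = (+0.0591, +0.9983)
n_2 = (-0.9998, -0.0190)
n_3 = (-0.2911, -0.9567)
  (0,1): δ = 86.37°  ·
  (0,2): δ = 8.10°  ✓
  (0,3): δ = 80.09°  ·
  (1,2): δ = 85.52°  ·
  (1,3): δ = 13.54°  ✓
  (2,3): δ = 108.01°  ·
antipodal pairs: 2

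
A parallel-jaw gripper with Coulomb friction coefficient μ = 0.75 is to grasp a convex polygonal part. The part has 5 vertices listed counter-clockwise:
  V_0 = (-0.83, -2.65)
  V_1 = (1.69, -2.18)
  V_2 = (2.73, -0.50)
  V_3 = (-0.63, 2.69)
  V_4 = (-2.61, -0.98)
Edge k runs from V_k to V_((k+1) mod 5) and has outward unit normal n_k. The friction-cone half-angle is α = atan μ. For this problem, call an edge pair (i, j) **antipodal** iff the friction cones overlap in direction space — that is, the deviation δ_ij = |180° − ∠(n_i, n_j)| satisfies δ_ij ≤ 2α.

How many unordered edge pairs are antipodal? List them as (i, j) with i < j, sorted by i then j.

α = atan 0.75 = 36.87°;  2α = 73.74°
n_0 = (+0.1833, -0.9830)
n_1 = (+0.8503, -0.5264)
n_2 = (+0.6885, +0.7252)
n_3 = (-0.8801, +0.4748)
n_4 = (-0.6842, -0.7293)
  (0,1): δ = 132.32°  ·
  (0,2): δ = 54.08°  ✓
  (0,3): δ = 51.09°  ✓
  (0,4): δ = 126.26°  ·
  (1,2): δ = 101.75°  ·
  (1,3): δ = 3.41°  ✓
  (1,4): δ = 78.59°  ·
  (2,3): δ = 74.83°  ·
  (2,4): δ = 0.34°  ✓
  (3,4): δ = 104.83°  ·
antipodal pairs: 4

count = 4; pairs: (0,2), (0,3), (1,3), (2,4)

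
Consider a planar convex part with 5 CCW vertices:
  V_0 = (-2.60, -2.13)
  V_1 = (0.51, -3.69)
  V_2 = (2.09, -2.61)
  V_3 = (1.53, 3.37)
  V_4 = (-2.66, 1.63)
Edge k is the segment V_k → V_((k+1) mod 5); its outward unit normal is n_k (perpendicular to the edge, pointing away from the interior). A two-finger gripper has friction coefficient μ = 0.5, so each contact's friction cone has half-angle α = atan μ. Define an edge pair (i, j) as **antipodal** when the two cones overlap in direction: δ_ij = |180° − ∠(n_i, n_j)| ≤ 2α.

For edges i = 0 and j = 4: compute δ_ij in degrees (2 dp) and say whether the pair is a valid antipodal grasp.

δ = 117.55°, invalid

α = atan 0.5 = 26.57°;  2α = 53.13°
edge 0: e_0 = (+3.11, -1.56);  n_0 = (-0.4484, -0.8939)
edge 4: e_4 = (+0.06, -3.76);  n_4 = (-0.9999, -0.0160)
∠(n_0, n_4) = 62.45°
δ = |180° − 62.45°| = 117.55°
117.55° > 2α = 53.13°  →  invalid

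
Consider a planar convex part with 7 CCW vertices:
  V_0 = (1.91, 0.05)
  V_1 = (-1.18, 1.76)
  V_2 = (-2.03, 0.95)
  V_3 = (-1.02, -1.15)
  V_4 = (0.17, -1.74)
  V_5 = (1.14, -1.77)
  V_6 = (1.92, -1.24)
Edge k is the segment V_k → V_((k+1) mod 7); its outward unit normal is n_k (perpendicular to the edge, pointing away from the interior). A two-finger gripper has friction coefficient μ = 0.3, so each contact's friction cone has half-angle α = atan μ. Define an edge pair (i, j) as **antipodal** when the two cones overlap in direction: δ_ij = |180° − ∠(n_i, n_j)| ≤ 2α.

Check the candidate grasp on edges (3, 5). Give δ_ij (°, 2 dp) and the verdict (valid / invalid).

δ = 119.43°, invalid

α = atan 0.3 = 16.70°;  2α = 33.40°
edge 3: e_3 = (+1.19, -0.59);  n_3 = (-0.4442, -0.8959)
edge 5: e_5 = (+0.78, +0.53);  n_5 = (+0.5620, -0.8271)
∠(n_3, n_5) = 60.57°
δ = |180° − 60.57°| = 119.43°
119.43° > 2α = 33.40°  →  invalid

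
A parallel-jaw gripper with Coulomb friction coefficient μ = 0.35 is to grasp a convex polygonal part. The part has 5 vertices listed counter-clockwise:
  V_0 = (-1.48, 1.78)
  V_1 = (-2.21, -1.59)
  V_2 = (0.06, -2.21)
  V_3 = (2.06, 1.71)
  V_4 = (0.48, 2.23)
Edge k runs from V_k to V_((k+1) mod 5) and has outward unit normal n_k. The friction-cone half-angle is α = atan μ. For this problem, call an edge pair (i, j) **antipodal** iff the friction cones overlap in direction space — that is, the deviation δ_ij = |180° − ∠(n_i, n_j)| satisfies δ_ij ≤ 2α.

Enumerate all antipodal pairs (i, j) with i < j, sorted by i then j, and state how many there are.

α = atan 0.35 = 19.29°;  2α = 38.58°
n_0 = (-0.9773, +0.2117)
n_1 = (-0.2635, -0.9647)
n_2 = (+0.8908, -0.4545)
n_3 = (+0.3126, +0.9499)
n_4 = (-0.2238, +0.9746)
  (0,1): δ = 93.05°  ·
  (0,2): δ = 14.81°  ✓
  (0,3): δ = 84.01°  ·
  (0,4): δ = 115.15°  ·
  (1,2): δ = 101.75°  ·
  (1,3): δ = 2.94°  ✓
  (1,4): δ = 28.21°  ✓
  (2,3): δ = 81.19°  ·
  (2,4): δ = 50.04°  ·
  (3,4): δ = 148.85°  ·
antipodal pairs: 3

count = 3; pairs: (0,2), (1,3), (1,4)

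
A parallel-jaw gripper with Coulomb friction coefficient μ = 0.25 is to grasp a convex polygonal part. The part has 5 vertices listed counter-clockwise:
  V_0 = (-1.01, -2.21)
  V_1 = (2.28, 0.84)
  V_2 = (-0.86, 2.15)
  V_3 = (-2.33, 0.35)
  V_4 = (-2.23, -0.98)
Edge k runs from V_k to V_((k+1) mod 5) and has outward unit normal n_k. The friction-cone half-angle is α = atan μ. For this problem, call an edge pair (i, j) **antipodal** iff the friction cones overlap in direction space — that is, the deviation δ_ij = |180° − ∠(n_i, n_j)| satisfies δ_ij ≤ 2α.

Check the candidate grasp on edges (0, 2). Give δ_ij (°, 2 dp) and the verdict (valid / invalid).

δ = 7.93°, valid

α = atan 0.25 = 14.04°;  2α = 28.07°
edge 0: e_0 = (+3.29, +3.05);  n_0 = (+0.6799, -0.7333)
edge 2: e_2 = (-1.47, -1.80);  n_2 = (-0.7745, +0.6325)
∠(n_0, n_2) = 172.07°
δ = |180° − 172.07°| = 7.93°
7.93° ≤ 2α = 28.07°  →  valid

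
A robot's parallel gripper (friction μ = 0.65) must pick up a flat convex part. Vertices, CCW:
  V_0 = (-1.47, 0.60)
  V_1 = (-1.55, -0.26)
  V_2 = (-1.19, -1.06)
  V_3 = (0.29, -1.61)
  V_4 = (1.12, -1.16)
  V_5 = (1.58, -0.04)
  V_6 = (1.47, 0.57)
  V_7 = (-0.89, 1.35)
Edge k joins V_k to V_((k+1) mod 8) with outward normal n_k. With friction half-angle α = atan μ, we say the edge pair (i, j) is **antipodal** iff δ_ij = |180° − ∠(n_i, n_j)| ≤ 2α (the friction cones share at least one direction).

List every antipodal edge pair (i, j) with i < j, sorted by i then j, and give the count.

α = atan 0.65 = 33.02°;  2α = 66.05°
n_0 = (-0.9957, +0.0926)
n_1 = (-0.9119, -0.4104)
n_2 = (-0.3483, -0.9374)
n_3 = (+0.4766, -0.8791)
n_4 = (+0.9250, -0.3799)
n_5 = (+0.9841, +0.1775)
n_6 = (+0.3138, +0.9495)
n_7 = (-0.7911, +0.6117)
  (0,1): δ = 150.46°  ·
  (0,2): δ = 105.07°  ·
  (0,3): δ = 56.22°  ✓
  (0,4): δ = 17.01°  ✓
  (0,5): δ = 15.54°  ✓
  (0,6): δ = 77.03°  ·
  (0,7): δ = 147.60°  ·
  (1,2): δ = 134.61°  ·
  (1,3): δ = 85.76°  ·
  (1,4): δ = 46.56°  ✓
  (1,5): δ = 14.01°  ✓
  (1,6): δ = 47.48°  ✓
  (1,7): δ = 118.06°  ·
  (2,3): δ = 131.15°  ·
  (2,4): δ = 91.94°  ·
  (2,5): δ = 59.39°  ✓
  (2,6): δ = 2.10°  ✓
  (2,7): δ = 72.67°  ·
  (3,4): δ = 140.79°  ·
  (3,5): δ = 108.24°  ·
  (3,6): δ = 46.75°  ✓
  (3,7): δ = 23.82°  ✓
  (4,5): δ = 147.45°  ·
  (4,6): δ = 85.96°  ·
  (4,7): δ = 15.39°  ✓
  (5,6): δ = 118.51°  ·
  (5,7): δ = 47.94°  ✓
  (6,7): δ = 109.43°  ·
antipodal pairs: 12

count = 12; pairs: (0,3), (0,4), (0,5), (1,4), (1,5), (1,6), (2,5), (2,6), (3,6), (3,7), (4,7), (5,7)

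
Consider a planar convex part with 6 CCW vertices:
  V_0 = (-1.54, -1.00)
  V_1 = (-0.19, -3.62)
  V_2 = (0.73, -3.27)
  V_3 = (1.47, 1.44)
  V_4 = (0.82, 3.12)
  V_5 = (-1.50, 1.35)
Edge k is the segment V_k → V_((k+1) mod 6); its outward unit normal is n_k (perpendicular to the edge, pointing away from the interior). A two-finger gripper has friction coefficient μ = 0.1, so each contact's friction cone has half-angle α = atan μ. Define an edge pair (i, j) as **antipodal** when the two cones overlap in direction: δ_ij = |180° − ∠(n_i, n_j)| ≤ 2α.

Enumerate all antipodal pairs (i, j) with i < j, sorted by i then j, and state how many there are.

α = atan 0.1 = 5.71°;  2α = 11.42°
n_0 = (-0.8889, -0.4580)
n_1 = (+0.3556, -0.9346)
n_2 = (+0.9879, -0.1552)
n_3 = (+0.9326, +0.3608)
n_4 = (-0.6066, +0.7950)
n_5 = (-0.9999, +0.0170)
  (0,1): δ = 96.43°  ·
  (0,2): δ = 36.19°  ·
  (0,3): δ = 6.11°  ✓
  (0,4): δ = 100.08°  ·
  (0,5): δ = 151.76°  ·
  (1,2): δ = 119.76°  ·
  (1,3): δ = 89.68°  ·
  (1,4): δ = 16.51°  ·
  (1,5): δ = 68.20°  ·
  (2,3): δ = 149.92°  ·
  (2,4): δ = 43.73°  ·
  (2,5): δ = 7.95°  ✓
  (3,4): δ = 73.81°  ·
  (3,5): δ = 22.13°  ·
  (4,5): δ = 128.32°  ·
antipodal pairs: 2

count = 2; pairs: (0,3), (2,5)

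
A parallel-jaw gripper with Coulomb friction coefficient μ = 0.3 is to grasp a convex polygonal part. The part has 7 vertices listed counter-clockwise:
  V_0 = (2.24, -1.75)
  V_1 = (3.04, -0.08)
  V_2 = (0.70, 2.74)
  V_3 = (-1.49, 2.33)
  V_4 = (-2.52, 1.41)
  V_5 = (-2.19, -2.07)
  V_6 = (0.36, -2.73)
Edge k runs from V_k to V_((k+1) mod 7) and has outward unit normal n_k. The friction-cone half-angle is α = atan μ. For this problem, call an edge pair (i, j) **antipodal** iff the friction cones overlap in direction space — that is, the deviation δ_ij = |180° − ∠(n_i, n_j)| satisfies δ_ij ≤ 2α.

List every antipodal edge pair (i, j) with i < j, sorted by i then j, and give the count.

count = 5; pairs: (0,3), (0,4), (2,5), (2,6), (3,6)

α = atan 0.3 = 16.70°;  2α = 33.40°
n_0 = (+0.9019, -0.4320)
n_1 = (+0.7696, +0.6386)
n_2 = (-0.1840, +0.9829)
n_3 = (-0.6662, +0.7458)
n_4 = (-0.9955, -0.0944)
n_5 = (-0.2506, -0.9681)
n_6 = (+0.4622, -0.8868)
  (0,1): δ = 114.72°  ·
  (0,2): δ = 53.80°  ·
  (0,3): δ = 22.63°  ✓
  (0,4): δ = 31.01°  ✓
  (0,5): δ = 101.09°  ·
  (0,6): δ = 143.13°  ·
  (1,2): δ = 119.08°  ·
  (1,3): δ = 87.91°  ·
  (1,4): δ = 34.27°  ·
  (1,5): δ = 35.80°  ·
  (1,6): δ = 77.85°  ·
  (2,3): δ = 148.83°  ·
  (2,4): δ = 95.19°  ·
  (2,5): δ = 25.11°  ✓
  (2,6): δ = 16.93°  ✓
  (3,4): δ = 126.35°  ·
  (3,5): δ = 56.28°  ·
  (3,6): δ = 14.24°  ✓
  (4,5): δ = 109.93°  ·
  (4,6): δ = 67.89°  ·
  (5,6): δ = 137.96°  ·
antipodal pairs: 5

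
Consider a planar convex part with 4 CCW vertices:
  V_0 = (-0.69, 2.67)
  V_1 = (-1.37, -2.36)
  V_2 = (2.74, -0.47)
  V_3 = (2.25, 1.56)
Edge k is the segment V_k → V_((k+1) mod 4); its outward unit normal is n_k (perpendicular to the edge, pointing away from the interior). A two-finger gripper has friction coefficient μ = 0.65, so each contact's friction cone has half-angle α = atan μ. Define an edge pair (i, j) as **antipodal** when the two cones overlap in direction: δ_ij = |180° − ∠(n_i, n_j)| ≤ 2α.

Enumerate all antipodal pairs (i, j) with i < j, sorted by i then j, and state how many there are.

count = 3; pairs: (0,1), (0,2), (1,3)

α = atan 0.65 = 33.02°;  2α = 66.05°
n_0 = (-0.9910, +0.1340)
n_1 = (+0.4178, -0.9085)
n_2 = (+0.9721, +0.2346)
n_3 = (+0.3532, +0.9355)
  (0,1): δ = 57.61°  ✓
  (0,2): δ = 21.27°  ✓
  (0,3): δ = 77.01°  ·
  (1,2): δ = 101.13°  ·
  (1,3): δ = 45.38°  ✓
  (2,3): δ = 124.25°  ·
antipodal pairs: 3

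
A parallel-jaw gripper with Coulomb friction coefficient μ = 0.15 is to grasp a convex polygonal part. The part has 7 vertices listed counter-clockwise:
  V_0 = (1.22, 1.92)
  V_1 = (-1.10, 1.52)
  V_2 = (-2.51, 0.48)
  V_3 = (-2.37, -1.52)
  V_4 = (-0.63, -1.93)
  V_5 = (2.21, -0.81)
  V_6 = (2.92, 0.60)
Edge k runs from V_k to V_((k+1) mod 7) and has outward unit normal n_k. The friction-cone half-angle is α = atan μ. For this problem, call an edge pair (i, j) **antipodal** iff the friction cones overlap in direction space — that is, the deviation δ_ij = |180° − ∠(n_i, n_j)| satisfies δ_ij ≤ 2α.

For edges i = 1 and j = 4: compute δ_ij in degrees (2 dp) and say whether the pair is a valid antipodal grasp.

δ = 14.89°, valid

α = atan 0.15 = 8.53°;  2α = 17.06°
edge 1: e_1 = (-1.41, -1.04);  n_1 = (-0.5936, +0.8048)
edge 4: e_4 = (+2.84, +1.12);  n_4 = (+0.3669, -0.9303)
∠(n_1, n_4) = 165.11°
δ = |180° − 165.11°| = 14.89°
14.89° ≤ 2α = 17.06°  →  valid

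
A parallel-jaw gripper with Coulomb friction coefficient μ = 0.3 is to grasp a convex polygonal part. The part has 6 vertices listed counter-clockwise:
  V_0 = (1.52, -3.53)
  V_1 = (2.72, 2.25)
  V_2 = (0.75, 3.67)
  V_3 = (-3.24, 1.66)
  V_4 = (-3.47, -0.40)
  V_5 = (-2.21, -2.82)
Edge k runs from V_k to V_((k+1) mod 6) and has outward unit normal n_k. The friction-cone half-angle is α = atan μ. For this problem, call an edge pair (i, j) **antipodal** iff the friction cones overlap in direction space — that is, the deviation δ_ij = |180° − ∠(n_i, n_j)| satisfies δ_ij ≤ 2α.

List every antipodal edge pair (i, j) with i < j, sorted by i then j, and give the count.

α = atan 0.3 = 16.70°;  2α = 33.40°
n_0 = (+0.9791, -0.2033)
n_1 = (+0.5847, +0.8112)
n_2 = (-0.4499, +0.8931)
n_3 = (-0.9938, +0.1110)
n_4 = (-0.8870, -0.4618)
n_5 = (-0.1870, -0.9824)
  (0,1): δ = 114.06°  ·
  (0,2): δ = 51.53°  ·
  (0,3): δ = 5.36°  ✓
  (0,4): δ = 39.23°  ·
  (0,5): δ = 90.95°  ·
  (1,2): δ = 117.48°  ·
  (1,3): δ = 60.59°  ·
  (1,4): δ = 26.71°  ✓
  (1,5): δ = 25.01°  ✓
  (2,3): δ = 123.11°  ·
  (2,4): δ = 89.23°  ·
  (2,5): δ = 37.51°  ·
  (3,4): δ = 146.13°  ·
  (3,5): δ = 94.41°  ·
  (4,5): δ = 128.28°  ·
antipodal pairs: 3

count = 3; pairs: (0,3), (1,4), (1,5)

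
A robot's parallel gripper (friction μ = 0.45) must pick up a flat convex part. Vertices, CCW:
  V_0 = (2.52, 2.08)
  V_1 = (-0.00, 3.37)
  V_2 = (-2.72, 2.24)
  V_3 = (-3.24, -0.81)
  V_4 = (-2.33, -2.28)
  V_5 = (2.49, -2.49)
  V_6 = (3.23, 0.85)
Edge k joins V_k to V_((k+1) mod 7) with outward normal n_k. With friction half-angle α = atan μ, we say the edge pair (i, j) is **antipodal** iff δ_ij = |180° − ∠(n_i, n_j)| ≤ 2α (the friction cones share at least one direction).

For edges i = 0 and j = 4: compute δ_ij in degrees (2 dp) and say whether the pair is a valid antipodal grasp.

α = atan 0.45 = 24.23°;  2α = 48.46°
edge 0: e_0 = (-2.52, +1.29);  n_0 = (+0.4557, +0.8901)
edge 4: e_4 = (+4.82, -0.21);  n_4 = (-0.0435, -0.9991)
∠(n_0, n_4) = 155.39°
δ = |180° − 155.39°| = 24.61°
24.61° ≤ 2α = 48.46°  →  valid

δ = 24.61°, valid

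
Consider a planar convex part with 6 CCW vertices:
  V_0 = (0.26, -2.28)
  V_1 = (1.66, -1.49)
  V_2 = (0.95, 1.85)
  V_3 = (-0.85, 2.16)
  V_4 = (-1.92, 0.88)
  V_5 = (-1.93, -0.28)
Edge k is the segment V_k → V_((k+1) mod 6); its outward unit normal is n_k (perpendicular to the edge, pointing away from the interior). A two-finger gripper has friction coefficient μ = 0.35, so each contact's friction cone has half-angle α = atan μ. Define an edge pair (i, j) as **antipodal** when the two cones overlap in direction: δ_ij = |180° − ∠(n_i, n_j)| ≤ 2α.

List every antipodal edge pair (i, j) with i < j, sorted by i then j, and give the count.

count = 4; pairs: (0,3), (1,4), (1,5), (2,5)

α = atan 0.35 = 19.29°;  2α = 38.58°
n_0 = (+0.4914, -0.8709)
n_1 = (+0.9781, +0.2079)
n_2 = (+0.1697, +0.9855)
n_3 = (-0.7672, +0.6414)
n_4 = (-1.0000, +0.0086)
n_5 = (-0.6743, -0.7384)
  (0,1): δ = 107.43°  ·
  (0,2): δ = 39.21°  ·
  (0,3): δ = 20.67°  ✓
  (0,4): δ = 60.07°  ·
  (0,5): δ = 108.16°  ·
  (1,2): δ = 111.77°  ·
  (1,3): δ = 51.89°  ·
  (1,4): δ = 12.49°  ✓
  (1,5): δ = 35.60°  ✓
  (2,3): δ = 120.12°  ·
  (2,4): δ = 80.72°  ·
  (2,5): δ = 32.63°  ✓
  (3,4): δ = 140.60°  ·
  (3,5): δ = 92.51°  ·
  (4,5): δ = 131.91°  ·
antipodal pairs: 4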